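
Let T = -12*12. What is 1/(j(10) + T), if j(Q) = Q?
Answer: -1/134 ≈ -0.0074627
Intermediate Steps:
T = -144
1/(j(10) + T) = 1/(10 - 144) = 1/(-134) = -1/134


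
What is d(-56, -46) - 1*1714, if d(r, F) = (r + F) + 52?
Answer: -1764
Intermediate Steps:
d(r, F) = 52 + F + r (d(r, F) = (F + r) + 52 = 52 + F + r)
d(-56, -46) - 1*1714 = (52 - 46 - 56) - 1*1714 = -50 - 1714 = -1764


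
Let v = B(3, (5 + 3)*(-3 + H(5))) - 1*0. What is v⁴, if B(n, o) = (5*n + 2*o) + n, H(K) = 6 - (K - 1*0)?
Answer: 38416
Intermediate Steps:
H(K) = 6 - K (H(K) = 6 - (K + 0) = 6 - K)
B(n, o) = 2*o + 6*n (B(n, o) = (2*o + 5*n) + n = 2*o + 6*n)
v = -14 (v = (2*((5 + 3)*(-3 + (6 - 1*5))) + 6*3) - 1*0 = (2*(8*(-3 + (6 - 5))) + 18) + 0 = (2*(8*(-3 + 1)) + 18) + 0 = (2*(8*(-2)) + 18) + 0 = (2*(-16) + 18) + 0 = (-32 + 18) + 0 = -14 + 0 = -14)
v⁴ = (-14)⁴ = 38416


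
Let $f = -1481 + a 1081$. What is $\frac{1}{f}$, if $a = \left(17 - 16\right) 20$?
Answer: $\frac{1}{20139} \approx 4.9655 \cdot 10^{-5}$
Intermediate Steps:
$a = 20$ ($a = 1 \cdot 20 = 20$)
$f = 20139$ ($f = -1481 + 20 \cdot 1081 = -1481 + 21620 = 20139$)
$\frac{1}{f} = \frac{1}{20139}$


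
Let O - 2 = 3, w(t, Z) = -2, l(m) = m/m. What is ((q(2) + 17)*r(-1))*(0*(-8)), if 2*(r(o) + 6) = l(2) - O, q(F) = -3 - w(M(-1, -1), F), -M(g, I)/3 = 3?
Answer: 0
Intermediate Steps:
l(m) = 1
M(g, I) = -9 (M(g, I) = -3*3 = -9)
q(F) = -1 (q(F) = -3 - 1*(-2) = -3 + 2 = -1)
O = 5 (O = 2 + 3 = 5)
r(o) = -8 (r(o) = -6 + (1 - 1*5)/2 = -6 + (1 - 5)/2 = -6 + (½)*(-4) = -6 - 2 = -8)
((q(2) + 17)*r(-1))*(0*(-8)) = ((-1 + 17)*(-8))*(0*(-8)) = (16*(-8))*0 = -128*0 = 0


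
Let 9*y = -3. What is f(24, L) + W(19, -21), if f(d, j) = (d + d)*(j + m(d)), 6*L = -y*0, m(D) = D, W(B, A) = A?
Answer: 1131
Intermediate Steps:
y = -1/3 (y = (1/9)*(-3) = -1/3 ≈ -0.33333)
L = 0 (L = (-1*(-1/3)*0)/6 = ((1/3)*0)/6 = (1/6)*0 = 0)
f(d, j) = 2*d*(d + j) (f(d, j) = (d + d)*(j + d) = (2*d)*(d + j) = 2*d*(d + j))
f(24, L) + W(19, -21) = 2*24*(24 + 0) - 21 = 2*24*24 - 21 = 1152 - 21 = 1131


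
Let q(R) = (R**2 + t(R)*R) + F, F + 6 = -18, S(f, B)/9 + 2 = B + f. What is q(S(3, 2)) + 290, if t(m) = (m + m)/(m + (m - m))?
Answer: 1049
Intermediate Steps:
S(f, B) = -18 + 9*B + 9*f (S(f, B) = -18 + 9*(B + f) = -18 + (9*B + 9*f) = -18 + 9*B + 9*f)
t(m) = 2 (t(m) = (2*m)/(m + 0) = (2*m)/m = 2)
F = -24 (F = -6 - 18 = -24)
q(R) = -24 + R**2 + 2*R (q(R) = (R**2 + 2*R) - 24 = -24 + R**2 + 2*R)
q(S(3, 2)) + 290 = (-24 + (-18 + 9*2 + 9*3)**2 + 2*(-18 + 9*2 + 9*3)) + 290 = (-24 + (-18 + 18 + 27)**2 + 2*(-18 + 18 + 27)) + 290 = (-24 + 27**2 + 2*27) + 290 = (-24 + 729 + 54) + 290 = 759 + 290 = 1049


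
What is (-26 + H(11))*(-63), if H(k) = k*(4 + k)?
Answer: -8757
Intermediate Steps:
(-26 + H(11))*(-63) = (-26 + 11*(4 + 11))*(-63) = (-26 + 11*15)*(-63) = (-26 + 165)*(-63) = 139*(-63) = -8757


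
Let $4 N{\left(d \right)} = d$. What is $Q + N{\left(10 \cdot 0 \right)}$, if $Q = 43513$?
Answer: $43513$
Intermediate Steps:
$N{\left(d \right)} = \frac{d}{4}$
$Q + N{\left(10 \cdot 0 \right)} = 43513 + \frac{10 \cdot 0}{4} = 43513 + \frac{1}{4} \cdot 0 = 43513 + 0 = 43513$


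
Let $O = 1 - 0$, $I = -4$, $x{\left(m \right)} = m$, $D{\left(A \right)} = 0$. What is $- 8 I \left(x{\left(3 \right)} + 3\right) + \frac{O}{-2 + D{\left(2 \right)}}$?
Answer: $\frac{383}{2} \approx 191.5$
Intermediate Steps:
$O = 1$ ($O = 1 + 0 = 1$)
$- 8 I \left(x{\left(3 \right)} + 3\right) + \frac{O}{-2 + D{\left(2 \right)}} = - 8 \left(- 4 \left(3 + 3\right)\right) + 1 \frac{1}{-2 + 0} = - 8 \left(\left(-4\right) 6\right) + 1 \frac{1}{-2} = \left(-8\right) \left(-24\right) + 1 \left(- \frac{1}{2}\right) = 192 - \frac{1}{2} = \frac{383}{2}$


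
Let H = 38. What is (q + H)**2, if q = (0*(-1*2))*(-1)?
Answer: 1444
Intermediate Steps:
q = 0 (q = (0*(-2))*(-1) = 0*(-1) = 0)
(q + H)**2 = (0 + 38)**2 = 38**2 = 1444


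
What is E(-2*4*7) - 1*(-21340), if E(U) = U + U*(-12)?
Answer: 21956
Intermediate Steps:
E(U) = -11*U (E(U) = U - 12*U = -11*U)
E(-2*4*7) - 1*(-21340) = -11*(-2*4)*7 - 1*(-21340) = -(-88)*7 + 21340 = -11*(-56) + 21340 = 616 + 21340 = 21956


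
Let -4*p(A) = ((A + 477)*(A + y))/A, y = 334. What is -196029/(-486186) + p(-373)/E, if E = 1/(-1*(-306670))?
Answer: -50395322916621/60449126 ≈ -8.3368e+5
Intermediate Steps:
E = 1/306670 ≈ 3.2608e-6
p(A) = -(334 + A)*(477 + A)/(4*A) (p(A) = -(A + 477)*(A + 334)/(4*A) = -(477 + A)*(334 + A)/(4*A) = -(334 + A)*(477 + A)/(4*A))
-196029/(-486186) + p(-373)/E = -196029/(-486186) + ((1/4)*(-159318 - 1*(-373)*(811 - 373))/(-373))/(1/306670) = -196029*(-1/486186) + ((1/4)*(-1/373)*(-159318 - 1*(-373)*438))*306670 = 65343/162062 + ((1/4)*(-1/373)*(-159318 + 163374))*306670 = 65343/162062 + ((1/4)*(-1/373)*4056)*306670 = 65343/162062 - 1014/373*306670 = 65343/162062 - 310963380/373 = -50395322916621/60449126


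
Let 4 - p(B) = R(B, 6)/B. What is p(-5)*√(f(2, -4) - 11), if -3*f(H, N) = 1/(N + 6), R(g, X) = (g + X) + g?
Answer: 8*I*√402/15 ≈ 10.693*I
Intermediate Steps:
R(g, X) = X + 2*g (R(g, X) = (X + g) + g = X + 2*g)
f(H, N) = -1/(3*(6 + N)) (f(H, N) = -1/(3*(N + 6)) = -1/(3*(6 + N)))
p(B) = 4 - (6 + 2*B)/B
p(-5)*√(f(2, -4) - 11) = (2 - 6/(-5))*√(-1/(18 + 3*(-4)) - 11) = (2 - 6*(-⅕))*√(-1/(18 - 12) - 11) = (2 + 6/5)*√(-1/6 - 11) = 16*√(-1*⅙ - 11)/5 = 16*√(-⅙ - 11)/5 = 16*√(-67/6)/5 = 16*(I*√402/6)/5 = 8*I*√402/15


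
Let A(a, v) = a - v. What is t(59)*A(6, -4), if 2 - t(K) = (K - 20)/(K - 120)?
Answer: 1610/61 ≈ 26.393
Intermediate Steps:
t(K) = 2 - (-20 + K)/(-120 + K) (t(K) = 2 - (K - 20)/(K - 120) = 2 - (-20 + K)/(-120 + K))
t(59)*A(6, -4) = ((-220 + 59)/(-120 + 59))*(6 - 1*(-4)) = (-161/(-61))*(6 + 4) = -1/61*(-161)*10 = (161/61)*10 = 1610/61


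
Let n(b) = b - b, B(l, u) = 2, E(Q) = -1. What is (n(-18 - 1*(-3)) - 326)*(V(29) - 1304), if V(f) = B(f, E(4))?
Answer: 424452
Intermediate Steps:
V(f) = 2
n(b) = 0
(n(-18 - 1*(-3)) - 326)*(V(29) - 1304) = (0 - 326)*(2 - 1304) = -326*(-1302) = 424452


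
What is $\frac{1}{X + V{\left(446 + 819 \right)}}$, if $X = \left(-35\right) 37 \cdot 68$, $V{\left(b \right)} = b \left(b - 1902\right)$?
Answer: $- \frac{1}{893865} \approx -1.1187 \cdot 10^{-6}$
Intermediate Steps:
$V{\left(b \right)} = b \left(-1902 + b\right)$
$X = -88060$ ($X = \left(-1295\right) 68 = -88060$)
$\frac{1}{X + V{\left(446 + 819 \right)}} = \frac{1}{-88060 + \left(446 + 819\right) \left(-1902 + \left(446 + 819\right)\right)} = \frac{1}{-88060 + 1265 \left(-1902 + 1265\right)} = \frac{1}{-88060 + 1265 \left(-637\right)} = \frac{1}{-88060 - 805805} = \frac{1}{-893865} = - \frac{1}{893865}$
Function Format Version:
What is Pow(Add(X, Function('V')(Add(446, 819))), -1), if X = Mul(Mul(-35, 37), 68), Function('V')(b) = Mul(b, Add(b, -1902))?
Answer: Rational(-1, 893865) ≈ -1.1187e-6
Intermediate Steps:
Function('V')(b) = Mul(b, Add(-1902, b))
X = -88060 (X = Mul(-1295, 68) = -88060)
Pow(Add(X, Function('V')(Add(446, 819))), -1) = Pow(Add(-88060, Mul(Add(446, 819), Add(-1902, Add(446, 819)))), -1) = Pow(Add(-88060, Mul(1265, Add(-1902, 1265))), -1) = Pow(Add(-88060, Mul(1265, -637)), -1) = Pow(Add(-88060, -805805), -1) = Pow(-893865, -1) = Rational(-1, 893865)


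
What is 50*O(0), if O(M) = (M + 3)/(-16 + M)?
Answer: -75/8 ≈ -9.3750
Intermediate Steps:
O(M) = (3 + M)/(-16 + M)
50*O(0) = 50*((3 + 0)/(-16 + 0)) = 50*(3/(-16)) = 50*(-1/16*3) = 50*(-3/16) = -75/8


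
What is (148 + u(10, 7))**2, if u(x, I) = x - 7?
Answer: 22801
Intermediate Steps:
u(x, I) = -7 + x
(148 + u(10, 7))**2 = (148 + (-7 + 10))**2 = (148 + 3)**2 = 151**2 = 22801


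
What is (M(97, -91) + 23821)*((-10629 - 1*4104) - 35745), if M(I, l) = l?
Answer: -1197842940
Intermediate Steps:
(M(97, -91) + 23821)*((-10629 - 1*4104) - 35745) = (-91 + 23821)*((-10629 - 1*4104) - 35745) = 23730*((-10629 - 4104) - 35745) = 23730*(-14733 - 35745) = 23730*(-50478) = -1197842940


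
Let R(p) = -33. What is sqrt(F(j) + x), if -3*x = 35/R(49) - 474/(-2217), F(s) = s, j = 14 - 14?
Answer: sqrt(167871979)/24387 ≈ 0.53129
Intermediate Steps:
j = 0
x = 20651/73161 (x = -(35/(-33) - 474/(-2217))/3 = -(35*(-1/33) - 474*(-1/2217))/3 = -(-35/33 + 158/739)/3 = -1/3*(-20651/24387) = 20651/73161 ≈ 0.28227)
sqrt(F(j) + x) = sqrt(0 + 20651/73161) = sqrt(20651/73161) = sqrt(167871979)/24387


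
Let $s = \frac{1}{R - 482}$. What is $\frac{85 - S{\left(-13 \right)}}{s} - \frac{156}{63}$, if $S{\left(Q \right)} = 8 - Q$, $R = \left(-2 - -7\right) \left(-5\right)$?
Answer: $- \frac{681460}{21} \approx -32450.0$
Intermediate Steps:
$R = -25$ ($R = \left(-2 + 7\right) \left(-5\right) = 5 \left(-5\right) = -25$)
$s = - \frac{1}{507}$ ($s = \frac{1}{-25 - 482} = \frac{1}{-507} = - \frac{1}{507} \approx -0.0019724$)
$\frac{85 - S{\left(-13 \right)}}{s} - \frac{156}{63} = \frac{85 - \left(8 - -13\right)}{- \frac{1}{507}} - \frac{156}{63} = \left(85 - \left(8 + 13\right)\right) \left(-507\right) - \frac{52}{21} = \left(85 - 21\right) \left(-507\right) - \frac{52}{21} = 64 \left(-507\right) - \frac{52}{21} = -32448 - \frac{52}{21} = - \frac{681460}{21}$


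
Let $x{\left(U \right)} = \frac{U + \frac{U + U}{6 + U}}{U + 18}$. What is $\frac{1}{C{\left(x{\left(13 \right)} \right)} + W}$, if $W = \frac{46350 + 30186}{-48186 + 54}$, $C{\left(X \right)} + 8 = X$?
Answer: $- \frac{787493}{7187157} \approx -0.10957$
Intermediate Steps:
$x{\left(U \right)} = \frac{U + \frac{2 U}{6 + U}}{18 + U}$
$C{\left(X \right)} = -8 + X$
$W = - \frac{2126}{1337}$ ($W = \frac{76536}{-48132} = 76536 \left(- \frac{1}{48132}\right) = - \frac{2126}{1337} \approx -1.5901$)
$\frac{1}{C{\left(x{\left(13 \right)} \right)} + W} = \frac{1}{\left(-8 + \frac{13 \left(8 + 13\right)}{108 + 13^{2} + 24 \cdot 13}\right) - \frac{2126}{1337}} = \frac{1}{\left(-8 + 13 \frac{1}{108 + 169 + 312} \cdot 21\right) - \frac{2126}{1337}} = \frac{1}{\left(-8 + 13 \cdot \frac{1}{589} \cdot 21\right) - \frac{2126}{1337}} = \frac{1}{\left(-8 + \frac{273}{589}\right) - \frac{2126}{1337}} = \frac{1}{- \frac{4439}{589} - \frac{2126}{1337}} = \frac{1}{- \frac{7187157}{787493}} = - \frac{787493}{7187157}$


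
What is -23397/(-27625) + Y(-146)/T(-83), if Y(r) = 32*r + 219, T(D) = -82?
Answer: 124932679/2265250 ≈ 55.152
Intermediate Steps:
Y(r) = 219 + 32*r
-23397/(-27625) + Y(-146)/T(-83) = -23397/(-27625) + (219 + 32*(-146))/(-82) = -23397*(-1/27625) + (219 - 4672)*(-1/82) = 23397/27625 - 4453*(-1/82) = 23397/27625 + 4453/82 = 124932679/2265250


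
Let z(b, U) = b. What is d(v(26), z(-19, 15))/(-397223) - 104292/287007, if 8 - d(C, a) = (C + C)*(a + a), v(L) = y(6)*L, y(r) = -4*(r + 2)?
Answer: -7760483516/38001927187 ≈ -0.20421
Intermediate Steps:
y(r) = -8 - 4*r (y(r) = -4*(2 + r) = -8 - 4*r)
v(L) = -32*L (v(L) = (-8 - 4*6)*L = (-8 - 24)*L = -32*L)
d(C, a) = 8 - 4*C*a (d(C, a) = 8 - (C + C)*(a + a) = 8 - 2*C*2*a = 8 - 4*C*a)
d(v(26), z(-19, 15))/(-397223) - 104292/287007 = (8 - 4*(-32*26)*(-19))/(-397223) - 104292/287007 = (8 - 4*(-832)*(-19))*(-1/397223) - 104292*1/287007 = (8 - 63232)*(-1/397223) - 34764/95669 = -63224*(-1/397223) - 34764/95669 = 63224/397223 - 34764/95669 = -7760483516/38001927187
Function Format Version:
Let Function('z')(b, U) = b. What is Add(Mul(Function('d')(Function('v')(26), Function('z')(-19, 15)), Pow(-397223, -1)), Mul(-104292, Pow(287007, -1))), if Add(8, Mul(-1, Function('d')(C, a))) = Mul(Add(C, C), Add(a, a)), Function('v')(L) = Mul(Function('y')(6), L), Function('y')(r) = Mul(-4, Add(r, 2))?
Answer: Rational(-7760483516, 38001927187) ≈ -0.20421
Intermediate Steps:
Function('y')(r) = Add(-8, Mul(-4, r)) (Function('y')(r) = Mul(-4, Add(2, r)) = Add(-8, Mul(-4, r)))
Function('v')(L) = Mul(-32, L) (Function('v')(L) = Mul(Add(-8, Mul(-4, 6)), L) = Mul(Add(-8, -24), L) = Mul(-32, L))
Function('d')(C, a) = Add(8, Mul(-4, C, a)) (Function('d')(C, a) = Add(8, Mul(-1, Mul(Add(C, C), Add(a, a)))) = Add(8, Mul(-1, Mul(Mul(2, C), Mul(2, a)))) = Add(8, Mul(-1, Mul(4, C, a))) = Add(8, Mul(-4, C, a)))
Add(Mul(Function('d')(Function('v')(26), Function('z')(-19, 15)), Pow(-397223, -1)), Mul(-104292, Pow(287007, -1))) = Add(Mul(Add(8, Mul(-4, Mul(-32, 26), -19)), Pow(-397223, -1)), Mul(-104292, Pow(287007, -1))) = Add(Mul(Add(8, Mul(-4, -832, -19)), Rational(-1, 397223)), Mul(-104292, Rational(1, 287007))) = Add(Mul(Add(8, -63232), Rational(-1, 397223)), Rational(-34764, 95669)) = Add(Mul(-63224, Rational(-1, 397223)), Rational(-34764, 95669)) = Add(Rational(63224, 397223), Rational(-34764, 95669)) = Rational(-7760483516, 38001927187)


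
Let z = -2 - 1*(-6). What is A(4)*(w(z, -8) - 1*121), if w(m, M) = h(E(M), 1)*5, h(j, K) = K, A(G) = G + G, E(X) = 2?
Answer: -928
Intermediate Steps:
A(G) = 2*G
z = 4 (z = -2 + 6 = 4)
w(m, M) = 5 (w(m, M) = 1*5 = 5)
A(4)*(w(z, -8) - 1*121) = (2*4)*(5 - 1*121) = 8*(5 - 121) = 8*(-116) = -928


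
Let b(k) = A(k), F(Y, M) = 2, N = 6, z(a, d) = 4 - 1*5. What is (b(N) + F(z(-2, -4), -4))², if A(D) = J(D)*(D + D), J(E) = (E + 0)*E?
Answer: 188356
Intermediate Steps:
z(a, d) = -1 (z(a, d) = 4 - 5 = -1)
J(E) = E² (J(E) = E*E = E²)
A(D) = 2*D³ (A(D) = D²*(D + D) = D²*(2*D) = 2*D³)
b(k) = 2*k³
(b(N) + F(z(-2, -4), -4))² = (2*6³ + 2)² = (2*216 + 2)² = (432 + 2)² = 434² = 188356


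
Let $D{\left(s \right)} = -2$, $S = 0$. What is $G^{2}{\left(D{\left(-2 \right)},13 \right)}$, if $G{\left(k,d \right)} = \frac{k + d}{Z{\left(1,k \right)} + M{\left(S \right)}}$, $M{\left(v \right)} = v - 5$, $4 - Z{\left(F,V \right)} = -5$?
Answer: $\frac{121}{16} \approx 7.5625$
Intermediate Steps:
$Z{\left(F,V \right)} = 9$ ($Z{\left(F,V \right)} = 4 - -5 = 4 + 5 = 9$)
$M{\left(v \right)} = -5 + v$
$G{\left(k,d \right)} = \frac{d}{4} + \frac{k}{4}$ ($G{\left(k,d \right)} = \frac{k + d}{9 + \left(-5 + 0\right)} = \frac{d + k}{9 - 5} = \frac{d + k}{4} = \left(d + k\right) \frac{1}{4} = \frac{d}{4} + \frac{k}{4}$)
$G^{2}{\left(D{\left(-2 \right)},13 \right)} = \left(\frac{1}{4} \cdot 13 + \frac{1}{4} \left(-2\right)\right)^{2} = \left(\frac{13}{4} - \frac{1}{2}\right)^{2} = \left(\frac{11}{4}\right)^{2} = \frac{121}{16}$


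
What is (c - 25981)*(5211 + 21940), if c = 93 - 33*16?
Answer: -717220816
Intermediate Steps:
c = -435 (c = 93 - 528 = -435)
(c - 25981)*(5211 + 21940) = (-435 - 25981)*(5211 + 21940) = -26416*27151 = -717220816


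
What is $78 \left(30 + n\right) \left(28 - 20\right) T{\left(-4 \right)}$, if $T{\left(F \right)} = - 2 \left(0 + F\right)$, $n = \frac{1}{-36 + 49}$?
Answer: $150144$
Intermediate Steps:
$n = \frac{1}{13} \approx 0.076923$
$T{\left(F \right)} = - 2 F$
$78 \left(30 + n\right) \left(28 - 20\right) T{\left(-4 \right)} = 78 \left(30 + \frac{1}{13}\right) \left(28 - 20\right) \left(\left(-2\right) \left(-4\right)\right) = 78 \cdot \frac{391}{13} \cdot 8 \cdot 8 = 78 \cdot \frac{3128}{13} \cdot 8 = 18768 \cdot 8 = 150144$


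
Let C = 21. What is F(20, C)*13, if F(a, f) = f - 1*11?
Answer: 130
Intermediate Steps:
F(a, f) = -11 + f (F(a, f) = f - 11 = -11 + f)
F(20, C)*13 = (-11 + 21)*13 = 10*13 = 130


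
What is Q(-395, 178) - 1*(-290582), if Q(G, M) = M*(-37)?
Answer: 283996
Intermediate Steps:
Q(G, M) = -37*M
Q(-395, 178) - 1*(-290582) = -37*178 - 1*(-290582) = -6586 + 290582 = 283996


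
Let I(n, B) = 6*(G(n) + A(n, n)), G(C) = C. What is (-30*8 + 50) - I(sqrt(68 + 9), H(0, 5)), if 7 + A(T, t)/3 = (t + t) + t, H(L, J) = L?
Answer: -64 - 60*sqrt(77) ≈ -590.50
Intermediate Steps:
A(T, t) = -21 + 9*t (A(T, t) = -21 + 3*((t + t) + t) = -21 + 3*(2*t + t) = -21 + 3*(3*t) = -21 + 9*t)
I(n, B) = -126 + 60*n (I(n, B) = 6*(n + (-21 + 9*n)) = 6*(-21 + 10*n) = -126 + 60*n)
(-30*8 + 50) - I(sqrt(68 + 9), H(0, 5)) = (-30*8 + 50) - (-126 + 60*sqrt(68 + 9)) = (-240 + 50) - (-126 + 60*sqrt(77)) = -190 + (126 - 60*sqrt(77)) = -64 - 60*sqrt(77)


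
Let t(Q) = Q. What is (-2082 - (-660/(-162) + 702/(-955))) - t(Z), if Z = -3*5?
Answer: -53383691/25785 ≈ -2070.3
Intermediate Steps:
Z = -15
(-2082 - (-660/(-162) + 702/(-955))) - t(Z) = (-2082 - (-660/(-162) + 702/(-955))) - 1*(-15) = (-2082 - (-660*(-1/162) + 702*(-1/955))) + 15 = (-2082 - (110/27 - 702/955)) + 15 = (-2082 - 1*86096/25785) + 15 = (-2082 - 86096/25785) + 15 = -53770466/25785 + 15 = -53383691/25785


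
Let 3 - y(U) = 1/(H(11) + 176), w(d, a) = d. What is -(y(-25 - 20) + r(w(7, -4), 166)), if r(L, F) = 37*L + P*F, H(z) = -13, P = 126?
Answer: -3452013/163 ≈ -21178.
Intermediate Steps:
y(U) = 488/163 (y(U) = 3 - 1/(-13 + 176) = 3 - 1/163 = 488/163)
r(L, F) = 37*L + 126*F
-(y(-25 - 20) + r(w(7, -4), 166)) = -(488/163 + (37*7 + 126*166)) = -(488/163 + (259 + 20916)) = -(488/163 + 21175) = -1*3452013/163 = -3452013/163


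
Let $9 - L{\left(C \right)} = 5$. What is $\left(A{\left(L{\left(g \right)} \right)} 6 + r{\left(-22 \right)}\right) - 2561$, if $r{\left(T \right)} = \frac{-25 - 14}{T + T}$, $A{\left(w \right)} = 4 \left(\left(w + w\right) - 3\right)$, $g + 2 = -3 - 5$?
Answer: $- \frac{107365}{44} \approx -2440.1$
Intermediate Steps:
$g = -10$ ($g = -2 - 8 = -10$)
$L{\left(C \right)} = 4$ ($L{\left(C \right)} = 9 - 5 = 4$)
$A{\left(w \right)} = -12 + 8 w$ ($A{\left(w \right)} = 4 \left(2 w - 3\right) = 4 \left(-3 + 2 w\right) = -12 + 8 w$)
$r{\left(T \right)} = - \frac{39}{2 T}$
$\left(A{\left(L{\left(g \right)} \right)} 6 + r{\left(-22 \right)}\right) - 2561 = \left(\left(-12 + 8 \cdot 4\right) 6 - \frac{39}{2 \left(-22\right)}\right) - 2561 = \left(\left(-12 + 32\right) 6 - - \frac{39}{44}\right) - 2561 = \left(20 \cdot 6 + \frac{39}{44}\right) - 2561 = \left(120 + \frac{39}{44}\right) - 2561 = \frac{5319}{44} - 2561 = - \frac{107365}{44}$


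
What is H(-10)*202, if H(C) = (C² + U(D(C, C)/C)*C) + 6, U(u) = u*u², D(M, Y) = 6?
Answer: 546208/25 ≈ 21848.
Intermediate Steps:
U(u) = u³
H(C) = 6 + C² + 216/C² (H(C) = (C² + (6/C)³*C) + 6 = (C² + (216/C³)*C) + 6 = (C² + 216/C²) + 6 = 6 + C² + 216/C²)
H(-10)*202 = (6 + (-10)² + 216/(-10)²)*202 = (6 + 100 + 216*(1/100))*202 = (6 + 100 + 54/25)*202 = (2704/25)*202 = 546208/25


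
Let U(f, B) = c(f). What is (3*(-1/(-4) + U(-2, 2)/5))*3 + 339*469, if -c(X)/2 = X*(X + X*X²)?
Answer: 635685/4 ≈ 1.5892e+5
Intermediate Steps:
c(X) = -2*X*(X + X³) (c(X) = -2*X*(X + X*X²) = -2*X*(X + X³))
U(f, B) = 2*f²*(-1 - f²)
(3*(-1/(-4) + U(-2, 2)/5))*3 + 339*469 = (3*(-1/(-4) + (2*(-2)²*(-1 - 1*(-2)²))/5))*3 + 339*469 = (3*(-1*(-¼) + (2*4*(-1 - 1*4))*(⅕)))*3 + 158991 = (3*(¼ + (2*4*(-1 - 4))*(⅕)))*3 + 158991 = (3*(¼ + (2*4*(-5))*(⅕)))*3 + 158991 = (3*(¼ - 40*⅕))*3 + 158991 = (3*(¼ - 8))*3 + 158991 = (3*(-31/4))*3 + 158991 = -93/4*3 + 158991 = -279/4 + 158991 = 635685/4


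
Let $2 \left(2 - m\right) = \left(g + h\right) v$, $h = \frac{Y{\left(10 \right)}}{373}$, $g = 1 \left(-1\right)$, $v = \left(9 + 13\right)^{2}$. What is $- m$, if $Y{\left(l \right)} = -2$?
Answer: $- \frac{91496}{373} \approx -245.3$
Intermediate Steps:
$v = 484$ ($v = 22^{2} = 484$)
$g = -1$
$h = - \frac{2}{373} \approx -0.0053619$
$m = \frac{91496}{373}$ ($m = 2 - \frac{\left(-1 - \frac{2}{373}\right) 484}{2} = 2 - \frac{\left(- \frac{375}{373}\right) 484}{2} = 2 - - \frac{90750}{373} = 2 + \frac{90750}{373} = \frac{91496}{373} \approx 245.3$)
$- m = \left(-1\right) \frac{91496}{373} = - \frac{91496}{373}$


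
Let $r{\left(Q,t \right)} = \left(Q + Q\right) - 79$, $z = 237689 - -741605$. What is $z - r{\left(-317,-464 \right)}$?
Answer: $980007$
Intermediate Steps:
$z = 979294$ ($z = 237689 + 741605 = 979294$)
$r{\left(Q,t \right)} = -79 + 2 Q$ ($r{\left(Q,t \right)} = 2 Q - 79 = -79 + 2 Q$)
$z - r{\left(-317,-464 \right)} = 979294 - \left(-79 + 2 \left(-317\right)\right) = 979294 - \left(-79 - 634\right) = 979294 - -713 = 979294 + 713 = 980007$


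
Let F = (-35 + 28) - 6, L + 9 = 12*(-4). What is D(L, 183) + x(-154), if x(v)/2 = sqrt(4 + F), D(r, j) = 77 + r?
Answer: 20 + 6*I ≈ 20.0 + 6.0*I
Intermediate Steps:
L = -57 (L = -9 + 12*(-4) = -9 - 48 = -57)
F = -13 (F = -7 - 6 = -13)
x(v) = 6*I (x(v) = 2*sqrt(4 - 13) = 2*sqrt(-9) = 2*(3*I) = 6*I)
D(L, 183) + x(-154) = (77 - 57) + 6*I = 20 + 6*I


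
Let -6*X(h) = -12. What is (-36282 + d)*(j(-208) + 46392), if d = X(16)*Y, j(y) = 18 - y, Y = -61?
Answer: -1697081672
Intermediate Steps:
X(h) = 2 (X(h) = -⅙*(-12) = 2)
d = -122 (d = 2*(-61) = -122)
(-36282 + d)*(j(-208) + 46392) = (-36282 - 122)*((18 - 1*(-208)) + 46392) = -36404*((18 + 208) + 46392) = -36404*(226 + 46392) = -36404*46618 = -1697081672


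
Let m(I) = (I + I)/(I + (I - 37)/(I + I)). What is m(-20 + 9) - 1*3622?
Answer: -351092/97 ≈ -3619.5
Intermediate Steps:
m(I) = 2*I/(I + (-37 + I)/(2*I)) (m(I) = (2*I)/(I + (-37 + I)/((2*I))) = (2*I)/(I + (-37 + I)*(1/(2*I))) = (2*I)/(I + (-37 + I)/(2*I)) = 2*I/(I + (-37 + I)/(2*I)))
m(-20 + 9) - 1*3622 = 4*(-20 + 9)²/(-37 + (-20 + 9) + 2*(-20 + 9)²) - 1*3622 = 4*(-11)²/(-37 - 11 + 2*(-11)²) - 3622 = 4*121/(-37 - 11 + 2*121) - 3622 = 4*121/(-37 - 11 + 242) - 3622 = 4*121/194 - 3622 = 4*121*(1/194) - 3622 = 242/97 - 3622 = -351092/97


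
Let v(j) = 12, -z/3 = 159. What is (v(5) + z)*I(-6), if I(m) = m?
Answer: 2790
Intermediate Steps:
z = -477 (z = -3*159 = -477)
(v(5) + z)*I(-6) = (12 - 477)*(-6) = -465*(-6) = 2790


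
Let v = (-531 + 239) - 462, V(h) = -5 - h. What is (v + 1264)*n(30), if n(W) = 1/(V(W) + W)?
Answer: -102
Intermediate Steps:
n(W) = -⅕ (n(W) = 1/((-5 - W) + W) = 1/(-5) = -⅕)
v = -754 (v = -292 - 462 = -754)
(v + 1264)*n(30) = (-754 + 1264)*(-⅕) = 510*(-⅕) = -102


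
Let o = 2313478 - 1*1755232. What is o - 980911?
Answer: -422665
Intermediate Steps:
o = 558246 (o = 2313478 - 1755232 = 558246)
o - 980911 = 558246 - 980911 = -422665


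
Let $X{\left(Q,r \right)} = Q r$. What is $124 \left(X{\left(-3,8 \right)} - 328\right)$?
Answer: $-43648$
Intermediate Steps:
$124 \left(X{\left(-3,8 \right)} - 328\right) = 124 \left(\left(-3\right) 8 - 328\right) = 124 \left(-24 - 328\right) = 124 \left(-352\right) = -43648$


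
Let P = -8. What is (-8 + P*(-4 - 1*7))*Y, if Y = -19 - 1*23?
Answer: -3360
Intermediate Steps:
Y = -42 (Y = -19 - 23 = -42)
(-8 + P*(-4 - 1*7))*Y = (-8 - 8*(-4 - 1*7))*(-42) = (-8 - 8*(-4 - 7))*(-42) = (-8 - 8*(-11))*(-42) = (-8 + 88)*(-42) = 80*(-42) = -3360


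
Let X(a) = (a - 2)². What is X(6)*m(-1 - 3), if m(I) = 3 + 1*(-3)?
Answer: 0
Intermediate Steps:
X(a) = (-2 + a)²
m(I) = 0 (m(I) = 3 - 3 = 0)
X(6)*m(-1 - 3) = (-2 + 6)²*0 = 4²*0 = 16*0 = 0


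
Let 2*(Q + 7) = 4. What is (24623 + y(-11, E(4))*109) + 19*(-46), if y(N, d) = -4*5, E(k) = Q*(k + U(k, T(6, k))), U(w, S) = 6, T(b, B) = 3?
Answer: 21569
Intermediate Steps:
Q = -5 (Q = -7 + (1/2)*4 = -7 + 2 = -5)
E(k) = -30 - 5*k (E(k) = -5*(k + 6) = -5*(6 + k) = -30 - 5*k)
y(N, d) = -20
(24623 + y(-11, E(4))*109) + 19*(-46) = (24623 - 20*109) + 19*(-46) = (24623 - 2180) - 874 = 22443 - 874 = 21569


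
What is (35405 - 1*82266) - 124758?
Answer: -171619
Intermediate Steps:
(35405 - 1*82266) - 124758 = (35405 - 82266) - 124758 = -46861 - 124758 = -171619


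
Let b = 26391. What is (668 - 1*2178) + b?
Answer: 24881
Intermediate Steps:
(668 - 1*2178) + b = (668 - 1*2178) + 26391 = (668 - 2178) + 26391 = -1510 + 26391 = 24881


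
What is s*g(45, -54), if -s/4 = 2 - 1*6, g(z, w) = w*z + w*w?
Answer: 7776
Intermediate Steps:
g(z, w) = w² + w*z (g(z, w) = w*z + w² = w² + w*z)
s = 16 (s = -4*(2 - 1*6) = -4*(2 - 6) = -4*(-4) = 16)
s*g(45, -54) = 16*(-54*(-54 + 45)) = 16*(-54*(-9)) = 16*486 = 7776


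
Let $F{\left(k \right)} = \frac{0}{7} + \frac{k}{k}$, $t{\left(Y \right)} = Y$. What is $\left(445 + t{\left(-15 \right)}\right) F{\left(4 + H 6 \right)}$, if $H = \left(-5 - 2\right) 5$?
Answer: $430$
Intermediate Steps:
$H = -35$ ($H = \left(-7\right) 5 = -35$)
$F{\left(k \right)} = 1$ ($F{\left(k \right)} = 0 \cdot \frac{1}{7} + 1 = 0 + 1 = 1$)
$\left(445 + t{\left(-15 \right)}\right) F{\left(4 + H 6 \right)} = \left(445 - 15\right) 1 = 430 \cdot 1 = 430$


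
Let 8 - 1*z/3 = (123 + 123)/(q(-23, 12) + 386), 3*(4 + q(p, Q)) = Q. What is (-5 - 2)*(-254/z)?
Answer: 49022/609 ≈ 80.496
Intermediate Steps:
q(p, Q) = -4 + Q/3
z = 4263/193 (z = 24 - 3*(123 + 123)/((-4 + (⅓)*12) + 386) = 24 - 738/((-4 + 4) + 386) = 24 - 738/(0 + 386) = 24 - 738/386 = 24 - 3*123/193 = 24 - 369/193 = 4263/193 ≈ 22.088)
(-5 - 2)*(-254/z) = (-5 - 2)*(-254/4263/193) = -(-1778)*193/4263 = -7*(-49022/4263) = 49022/609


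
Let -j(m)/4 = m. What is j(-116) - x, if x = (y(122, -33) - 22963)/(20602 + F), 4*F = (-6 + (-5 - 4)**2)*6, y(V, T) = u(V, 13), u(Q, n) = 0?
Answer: 19268982/41429 ≈ 465.11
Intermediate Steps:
y(V, T) = 0
j(m) = -4*m
F = 225/2 (F = ((-6 + (-5 - 4)**2)*6)/4 = ((-6 + (-9)**2)*6)/4 = ((-6 + 81)*6)/4 = (75*6)/4 = (1/4)*450 = 225/2 ≈ 112.50)
x = -45926/41429 (x = (0 - 22963)/(20602 + 225/2) = -22963/41429/2 = -22963*2/41429 = -45926/41429 ≈ -1.1085)
j(-116) - x = -4*(-116) - 1*(-45926/41429) = 464 + 45926/41429 = 19268982/41429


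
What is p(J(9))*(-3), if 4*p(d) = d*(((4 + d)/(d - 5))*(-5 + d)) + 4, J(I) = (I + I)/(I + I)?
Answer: -27/4 ≈ -6.7500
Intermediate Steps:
J(I) = 1 (J(I) = (2*I)/((2*I)) = (2*I)*(1/(2*I)) = 1)
p(d) = 1 + d*(4 + d)/4 (p(d) = (d*(((4 + d)/(d - 5))*(-5 + d)) + 4)/4 = (d*(((4 + d)/(-5 + d))*(-5 + d)) + 4)/4 = (d*(4 + d) + 4)/4 = (4 + d*(4 + d))/4 = 1 + d*(4 + d)/4)
p(J(9))*(-3) = (1 + 1 + (¼)*1²)*(-3) = (1 + 1 + (¼)*1)*(-3) = (1 + 1 + ¼)*(-3) = (9/4)*(-3) = -27/4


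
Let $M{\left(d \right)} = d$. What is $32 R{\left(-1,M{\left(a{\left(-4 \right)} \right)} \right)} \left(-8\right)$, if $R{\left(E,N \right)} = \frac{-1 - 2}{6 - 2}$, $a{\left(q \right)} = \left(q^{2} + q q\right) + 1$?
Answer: $192$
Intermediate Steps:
$a{\left(q \right)} = 1 + 2 q^{2}$ ($a{\left(q \right)} = \left(q^{2} + q^{2}\right) + 1 = 2 q^{2} + 1 = 1 + 2 q^{2}$)
$R{\left(E,N \right)} = - \frac{3}{4}$
$32 R{\left(-1,M{\left(a{\left(-4 \right)} \right)} \right)} \left(-8\right) = 32 \left(- \frac{3}{4}\right) \left(-8\right) = \left(-24\right) \left(-8\right) = 192$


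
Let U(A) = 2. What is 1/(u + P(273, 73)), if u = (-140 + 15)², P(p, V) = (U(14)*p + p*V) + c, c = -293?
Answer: 1/35807 ≈ 2.7928e-5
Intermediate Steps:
P(p, V) = -293 + 2*p + V*p (P(p, V) = (2*p + p*V) - 293 = (2*p + V*p) - 293 = -293 + 2*p + V*p)
u = 15625 (u = (-125)² = 15625)
1/(u + P(273, 73)) = 1/(15625 + (-293 + 2*273 + 73*273)) = 1/(15625 + (-293 + 546 + 19929)) = 1/(15625 + 20182) = 1/35807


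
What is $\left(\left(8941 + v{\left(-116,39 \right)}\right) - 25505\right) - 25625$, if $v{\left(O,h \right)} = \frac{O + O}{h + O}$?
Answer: $- \frac{3248321}{77} \approx -42186.0$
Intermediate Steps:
$v{\left(O,h \right)} = \frac{2 O}{O + h}$
$\left(\left(8941 + v{\left(-116,39 \right)}\right) - 25505\right) - 25625 = \left(\left(8941 + 2 \left(-116\right) \frac{1}{-116 + 39}\right) - 25505\right) - 25625 = \left(\left(8941 + 2 \left(-116\right) \frac{1}{-77}\right) - 25505\right) - 25625 = \left(\left(8941 + 2 \left(-116\right) \left(- \frac{1}{77}\right)\right) - 25505\right) - 25625 = \left(\left(8941 + \frac{232}{77}\right) - 25505\right) - 25625 = \left(\frac{688689}{77} - 25505\right) - 25625 = - \frac{1275196}{77} - 25625 = - \frac{3248321}{77}$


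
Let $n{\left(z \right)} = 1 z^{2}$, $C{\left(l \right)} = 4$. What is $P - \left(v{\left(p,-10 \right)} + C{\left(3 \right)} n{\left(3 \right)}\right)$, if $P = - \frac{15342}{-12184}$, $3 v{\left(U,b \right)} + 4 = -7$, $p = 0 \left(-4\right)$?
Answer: $- \frac{567911}{18276} \approx -31.074$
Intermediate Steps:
$p = 0$
$v{\left(U,b \right)} = - \frac{11}{3}$ ($v{\left(U,b \right)} = - \frac{4}{3} + \frac{1}{3} \left(-7\right) = - \frac{4}{3} - \frac{7}{3} = - \frac{11}{3}$)
$n{\left(z \right)} = z^{2}$
$P = \frac{7671}{6092}$ ($P = \left(-15342\right) \left(- \frac{1}{12184}\right) = \frac{7671}{6092} \approx 1.2592$)
$P - \left(v{\left(p,-10 \right)} + C{\left(3 \right)} n{\left(3 \right)}\right) = \frac{7671}{6092} - \left(- \frac{11}{3} + 4 \cdot 3^{2}\right) = \frac{7671}{6092} - \left(- \frac{11}{3} + 4 \cdot 9\right) = \frac{7671}{6092} - \left(- \frac{11}{3} + 36\right) = \frac{7671}{6092} - \frac{97}{3} = - \frac{567911}{18276}$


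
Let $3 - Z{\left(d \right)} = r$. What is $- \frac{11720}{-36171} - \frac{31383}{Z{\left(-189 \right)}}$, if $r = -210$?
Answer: $- \frac{377552711}{2568141} \approx -147.01$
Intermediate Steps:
$Z{\left(d \right)} = 213$ ($Z{\left(d \right)} = 3 - -210 = 3 + 210 = 213$)
$- \frac{11720}{-36171} - \frac{31383}{Z{\left(-189 \right)}} = - \frac{11720}{-36171} - \frac{31383}{213} = \left(-11720\right) \left(- \frac{1}{36171}\right) - \frac{10461}{71} = \frac{11720}{36171} - \frac{10461}{71} = - \frac{377552711}{2568141}$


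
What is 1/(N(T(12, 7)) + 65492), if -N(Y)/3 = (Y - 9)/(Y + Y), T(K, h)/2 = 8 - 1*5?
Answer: 4/261971 ≈ 1.5269e-5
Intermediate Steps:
T(K, h) = 6 (T(K, h) = 2*(8 - 1*5) = 2*(8 - 5) = 2*3 = 6)
N(Y) = -3*(-9 + Y)/(2*Y) (N(Y) = -3*(Y - 9)/(Y + Y) = -3*(-9 + Y)/(2*Y))
1/(N(T(12, 7)) + 65492) = 1/((3/2)*(9 - 1*6)/6 + 65492) = 1/((3/2)*(⅙)*(9 - 6) + 65492) = 1/((3/2)*(⅙)*3 + 65492) = 1/(¾ + 65492) = 1/(261971/4) = 4/261971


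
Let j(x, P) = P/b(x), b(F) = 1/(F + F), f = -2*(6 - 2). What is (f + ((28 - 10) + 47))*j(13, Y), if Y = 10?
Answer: 14820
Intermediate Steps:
f = -8 (f = -2*4 = -8)
b(F) = 1/(2*F)
j(x, P) = 2*P*x (j(x, P) = P/((1/(2*x))) = P*(2*x) = 2*P*x)
(f + ((28 - 10) + 47))*j(13, Y) = (-8 + ((28 - 10) + 47))*(2*10*13) = (-8 + (18 + 47))*260 = (-8 + 65)*260 = 57*260 = 14820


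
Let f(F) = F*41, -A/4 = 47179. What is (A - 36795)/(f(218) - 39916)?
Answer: 225511/30978 ≈ 7.2797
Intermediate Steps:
A = -188716 (A = -4*47179 = -188716)
f(F) = 41*F
(A - 36795)/(f(218) - 39916) = (-188716 - 36795)/(41*218 - 39916) = -225511/(8938 - 39916) = -225511/(-30978) = -225511*(-1/30978) = 225511/30978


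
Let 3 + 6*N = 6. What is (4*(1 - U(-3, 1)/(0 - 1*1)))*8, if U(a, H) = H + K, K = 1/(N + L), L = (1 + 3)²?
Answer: 2176/33 ≈ 65.939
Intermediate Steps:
N = ½ (N = -½ + (⅙)*6 = -½ + 1 = ½ ≈ 0.50000)
L = 16 (L = 4² = 16)
K = 2/33 (K = 1/(½ + 16) = 1/(33/2) = 2/33 ≈ 0.060606)
U(a, H) = 2/33 + H (U(a, H) = H + 2/33 = 2/33 + H)
(4*(1 - U(-3, 1)/(0 - 1*1)))*8 = (4*(1 - (2/33 + 1)/(0 - 1*1)))*8 = (4*(1 - 35/(33*(0 - 1))))*8 = (4*(1 - 35/(33*(-1))))*8 = (4*(1 - 35*(-1)/33))*8 = (4*(1 - 1*(-35/33)))*8 = (4*(1 + 35/33))*8 = (4*(68/33))*8 = (272/33)*8 = 2176/33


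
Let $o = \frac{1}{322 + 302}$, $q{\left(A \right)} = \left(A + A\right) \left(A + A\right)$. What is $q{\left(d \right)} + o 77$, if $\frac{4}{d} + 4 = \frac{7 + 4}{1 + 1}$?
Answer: $\frac{53479}{1872} \approx 28.568$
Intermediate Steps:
$d = \frac{8}{3}$ ($d = \frac{4}{-4 + \frac{7 + 4}{1 + 1}} = \frac{4}{-4 + \frac{11}{2}} = \frac{4}{\frac{3}{2}} = 4 \cdot \frac{2}{3} = \frac{8}{3} \approx 2.6667$)
$q{\left(A \right)} = 4 A^{2}$ ($q{\left(A \right)} = 2 A 2 A = 4 A^{2}$)
$o = \frac{1}{624} \approx 0.0016026$
$q{\left(d \right)} + o 77 = 4 \left(\frac{8}{3}\right)^{2} + \frac{1}{624} \cdot 77 = 4 \cdot \frac{64}{9} + \frac{77}{624} = \frac{256}{9} + \frac{77}{624} = \frac{53479}{1872}$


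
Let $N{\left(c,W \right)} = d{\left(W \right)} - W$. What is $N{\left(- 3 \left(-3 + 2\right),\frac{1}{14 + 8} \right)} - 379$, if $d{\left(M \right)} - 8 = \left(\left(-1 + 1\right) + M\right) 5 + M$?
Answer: $- \frac{8157}{22} \approx -370.77$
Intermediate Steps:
$d{\left(M \right)} = 8 + 6 M$ ($d{\left(M \right)} = 8 + \left(\left(\left(-1 + 1\right) + M\right) 5 + M\right) = 8 + \left(\left(0 + M\right) 5 + M\right) = 8 + \left(M 5 + M\right) = 8 + \left(5 M + M\right) = 8 + 6 M$)
$N{\left(c,W \right)} = 8 + 5 W$ ($N{\left(c,W \right)} = \left(8 + 6 W\right) - W = 8 + 5 W$)
$N{\left(- 3 \left(-3 + 2\right),\frac{1}{14 + 8} \right)} - 379 = \left(8 + \frac{5}{14 + 8}\right) - 379 = \left(8 + \frac{5}{22}\right) - 379 = \frac{181}{22} - 379 = - \frac{8157}{22}$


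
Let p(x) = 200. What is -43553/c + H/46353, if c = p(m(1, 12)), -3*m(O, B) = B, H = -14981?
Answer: -2021808409/9270600 ≈ -218.09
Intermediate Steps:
m(O, B) = -B/3
c = 200
-43553/c + H/46353 = -43553/200 - 14981/46353 = -2021808409/9270600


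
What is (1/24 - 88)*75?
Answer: -52775/8 ≈ -6596.9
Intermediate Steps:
(1/24 - 88)*75 = -2111/24*75 = -52775/8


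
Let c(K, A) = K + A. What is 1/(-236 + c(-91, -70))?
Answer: -1/397 ≈ -0.0025189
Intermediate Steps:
c(K, A) = A + K
1/(-236 + c(-91, -70)) = 1/(-236 + (-70 - 91)) = 1/(-236 - 161) = 1/(-397) = -1/397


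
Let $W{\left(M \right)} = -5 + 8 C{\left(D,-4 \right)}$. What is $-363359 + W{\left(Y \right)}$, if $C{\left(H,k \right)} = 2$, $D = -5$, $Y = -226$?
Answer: $-363348$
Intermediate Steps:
$W{\left(M \right)} = 11$ ($W{\left(M \right)} = -5 + 8 \cdot 2 = -5 + 16 = 11$)
$-363359 + W{\left(Y \right)} = -363359 + 11 = -363348$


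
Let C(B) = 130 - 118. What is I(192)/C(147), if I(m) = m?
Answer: 16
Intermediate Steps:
C(B) = 12
I(192)/C(147) = 192/12 = 192*(1/12) = 16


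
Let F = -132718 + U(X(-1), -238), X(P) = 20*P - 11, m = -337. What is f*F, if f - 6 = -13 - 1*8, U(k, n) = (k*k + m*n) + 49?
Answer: 772530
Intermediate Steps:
X(P) = -11 + 20*P
U(k, n) = 49 + k**2 - 337*n (U(k, n) = (k*k - 337*n) + 49 = (k**2 - 337*n) + 49 = 49 + k**2 - 337*n)
F = -51502 (F = -132718 + (49 + (-11 + 20*(-1))**2 - 337*(-238)) = -132718 + (49 + (-11 - 20)**2 + 80206) = -132718 + (49 + (-31)**2 + 80206) = -132718 + (49 + 961 + 80206) = -132718 + 81216 = -51502)
f = -15 (f = 6 + (-13 - 1*8) = 6 + (-13 - 8) = 6 - 21 = -15)
f*F = -15*(-51502) = 772530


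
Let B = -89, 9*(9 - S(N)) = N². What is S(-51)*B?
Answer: 24920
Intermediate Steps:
S(N) = 9 - N²/9
S(-51)*B = (9 - ⅑*(-51)²)*(-89) = (9 - ⅑*2601)*(-89) = (9 - 289)*(-89) = -280*(-89) = 24920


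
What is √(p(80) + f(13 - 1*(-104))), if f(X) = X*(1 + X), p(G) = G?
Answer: √13886 ≈ 117.84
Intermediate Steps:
√(p(80) + f(13 - 1*(-104))) = √(80 + (13 - 1*(-104))*(1 + (13 - 1*(-104)))) = √(80 + (13 + 104)*(1 + (13 + 104))) = √(80 + 117*(1 + 117)) = √(80 + 117*118) = √(80 + 13806) = √13886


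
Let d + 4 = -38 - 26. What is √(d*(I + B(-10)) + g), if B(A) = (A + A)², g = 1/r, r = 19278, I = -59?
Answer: I*√106390346594/2142 ≈ 152.28*I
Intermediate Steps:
g = 1/19278 ≈ 5.1873e-5
B(A) = 4*A² (B(A) = (2*A)² = 4*A²)
d = -68 (d = -4 + (-38 - 26) = -4 - 64 = -68)
√(d*(I + B(-10)) + g) = √(-68*(-59 + 4*(-10)²) + 1/19278) = √(-68*(-59 + 4*100) + 1/19278) = √(-68*(-59 + 400) + 1/19278) = √(-68*341 + 1/19278) = √(-23188 + 1/19278) = √(-447018263/19278) = I*√106390346594/2142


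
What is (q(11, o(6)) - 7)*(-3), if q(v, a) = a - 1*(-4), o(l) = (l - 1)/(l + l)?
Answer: 31/4 ≈ 7.7500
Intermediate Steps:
o(l) = (-1 + l)/(2*l) (o(l) = (-1 + l)/((2*l)) = (-1 + l)*(1/(2*l)) = (-1 + l)/(2*l))
q(v, a) = 4 + a (q(v, a) = a + 4 = 4 + a)
(q(11, o(6)) - 7)*(-3) = ((4 + (½)*(-1 + 6)/6) - 7)*(-3) = ((4 + (½)*(⅙)*5) - 7)*(-3) = ((4 + 5/12) - 7)*(-3) = (53/12 - 7)*(-3) = -31/12*(-3) = 31/4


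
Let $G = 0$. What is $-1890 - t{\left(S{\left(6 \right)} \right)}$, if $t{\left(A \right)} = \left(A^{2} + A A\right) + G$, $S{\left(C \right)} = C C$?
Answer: $-4482$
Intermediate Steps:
$S{\left(C \right)} = C^{2}$
$t{\left(A \right)} = 2 A^{2}$ ($t{\left(A \right)} = \left(A^{2} + A A\right) + 0 = \left(A^{2} + A^{2}\right) + 0 = 2 A^{2} + 0 = 2 A^{2}$)
$-1890 - t{\left(S{\left(6 \right)} \right)} = -1890 - 2 \left(6^{2}\right)^{2} = -1890 - 2 \cdot 36^{2} = -1890 - 2 \cdot 1296 = -1890 - 2592 = -4482$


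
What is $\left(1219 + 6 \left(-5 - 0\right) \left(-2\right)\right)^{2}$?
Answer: $1635841$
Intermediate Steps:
$\left(1219 + 6 \left(-5 - 0\right) \left(-2\right)\right)^{2} = \left(1219 + 6 \left(-5 + 0\right) \left(-2\right)\right)^{2} = \left(1219 + 6 \left(-5\right) \left(-2\right)\right)^{2} = \left(1219 - -60\right)^{2} = \left(1219 + 60\right)^{2} = 1279^{2} = 1635841$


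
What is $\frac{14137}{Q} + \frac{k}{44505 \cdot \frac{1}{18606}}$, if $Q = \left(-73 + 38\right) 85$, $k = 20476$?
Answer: $\frac{75518385961}{8826825} \approx 8555.6$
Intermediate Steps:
$Q = -2975$ ($Q = \left(-35\right) 85 = -2975$)
$\frac{14137}{Q} + \frac{k}{44505 \cdot \frac{1}{18606}} = \frac{14137}{-2975} + \frac{20476}{44505 \cdot \frac{1}{18606}} = 14137 \left(- \frac{1}{2975}\right) + \frac{20476}{44505 \cdot \frac{1}{18606}} = - \frac{14137}{2975} + \frac{20476}{\frac{14835}{6202}} = - \frac{14137}{2975} + 20476 \cdot \frac{6202}{14835} = - \frac{14137}{2975} + \frac{126992152}{14835} = \frac{75518385961}{8826825}$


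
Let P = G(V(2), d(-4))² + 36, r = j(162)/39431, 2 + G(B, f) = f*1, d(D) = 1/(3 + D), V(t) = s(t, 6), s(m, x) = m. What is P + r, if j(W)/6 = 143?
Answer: 1775253/39431 ≈ 45.022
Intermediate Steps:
V(t) = t
j(W) = 858 (j(W) = 6*143 = 858)
G(B, f) = -2 + f (G(B, f) = -2 + f*1 = -2 + f)
r = 858/39431 ≈ 0.021760
P = 45 (P = (-2 + 1/(3 - 4))² + 36 = (-2 + 1/(-1))² + 36 = (-2 - 1)² + 36 = (-3)² + 36 = 9 + 36 = 45)
P + r = 45 + 858/39431 = 1775253/39431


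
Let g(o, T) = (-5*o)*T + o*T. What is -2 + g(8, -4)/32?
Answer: 2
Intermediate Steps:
g(o, T) = -4*T*o (g(o, T) = -5*T*o + T*o = -4*T*o)
-2 + g(8, -4)/32 = -2 + (-4*(-4)*8)/32 = -2 + (1/32)*128 = -2 + 4 = 2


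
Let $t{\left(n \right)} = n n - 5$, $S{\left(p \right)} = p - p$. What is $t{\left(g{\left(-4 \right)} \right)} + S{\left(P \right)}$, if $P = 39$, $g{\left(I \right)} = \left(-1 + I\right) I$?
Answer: $395$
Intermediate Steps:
$g{\left(I \right)} = I \left(-1 + I\right)$
$S{\left(p \right)} = 0$
$t{\left(n \right)} = -5 + n^{2}$ ($t{\left(n \right)} = n^{2} - 5 = -5 + n^{2}$)
$t{\left(g{\left(-4 \right)} \right)} + S{\left(P \right)} = \left(-5 + \left(- 4 \left(-1 - 4\right)\right)^{2}\right) + 0 = \left(-5 + \left(\left(-4\right) \left(-5\right)\right)^{2}\right) + 0 = \left(-5 + 20^{2}\right) + 0 = \left(-5 + 400\right) + 0 = 395 + 0 = 395$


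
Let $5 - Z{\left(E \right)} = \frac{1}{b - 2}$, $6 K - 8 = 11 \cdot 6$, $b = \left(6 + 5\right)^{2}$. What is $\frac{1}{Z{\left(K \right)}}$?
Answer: $\frac{119}{594} \approx 0.20034$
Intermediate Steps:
$b = 121$ ($b = 11^{2} = 121$)
$K = \frac{37}{3}$ ($K = \frac{4}{3} + \frac{11 \cdot 6}{6} = \frac{4}{3} + \frac{1}{6} \cdot 66 = \frac{4}{3} + 11 = \frac{37}{3} \approx 12.333$)
$Z{\left(E \right)} = \frac{594}{119}$ ($Z{\left(E \right)} = 5 - \frac{1}{121 - 2} = 5 - \frac{1}{119} = \frac{594}{119}$)
$\frac{1}{Z{\left(K \right)}} = \frac{1}{\frac{594}{119}} = \frac{119}{594}$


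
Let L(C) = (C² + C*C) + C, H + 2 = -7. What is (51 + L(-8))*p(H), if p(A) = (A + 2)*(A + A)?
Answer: 21546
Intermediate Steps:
H = -9 (H = -2 - 7 = -9)
L(C) = C + 2*C² (L(C) = (C² + C²) + C = 2*C² + C = C + 2*C²)
p(A) = 2*A*(2 + A) (p(A) = (2 + A)*(2*A) = 2*A*(2 + A))
(51 + L(-8))*p(H) = (51 - 8*(1 + 2*(-8)))*(2*(-9)*(2 - 9)) = (51 - 8*(1 - 16))*(2*(-9)*(-7)) = (51 - 8*(-15))*126 = (51 + 120)*126 = 171*126 = 21546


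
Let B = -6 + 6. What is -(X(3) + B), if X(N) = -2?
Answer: 2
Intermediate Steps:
B = 0
-(X(3) + B) = -(-2 + 0) = -1*(-2) = 2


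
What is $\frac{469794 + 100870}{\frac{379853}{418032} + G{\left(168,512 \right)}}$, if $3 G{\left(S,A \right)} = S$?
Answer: $\frac{238555813248}{23789645} \approx 10028.0$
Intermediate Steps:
$G{\left(S,A \right)} = \frac{S}{3}$
$\frac{469794 + 100870}{\frac{379853}{418032} + G{\left(168,512 \right)}} = \frac{469794 + 100870}{\frac{379853}{418032} + \frac{1}{3} \cdot 168} = \frac{570664}{379853 \cdot \frac{1}{418032} + 56} = \frac{570664}{\frac{379853}{418032} + 56} = \frac{570664}{\frac{23789645}{418032}} = 570664 \cdot \frac{418032}{23789645} = \frac{238555813248}{23789645}$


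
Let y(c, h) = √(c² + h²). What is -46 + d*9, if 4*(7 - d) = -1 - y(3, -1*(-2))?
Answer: 77/4 + 9*√13/4 ≈ 27.362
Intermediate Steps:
d = 29/4 + √13/4 (d = 7 - (-1 - √(3² + (-1*(-2))²))/4 = 7 - (-1 - √(9 + 2²))/4 = 7 - (-1 - √(9 + 4))/4 = 7 - (-1 - √13)/4 = 7 + (¼ + √13/4) = 29/4 + √13/4 ≈ 8.1514)
-46 + d*9 = -46 + (29/4 + √13/4)*9 = -46 + (261/4 + 9*√13/4) = 77/4 + 9*√13/4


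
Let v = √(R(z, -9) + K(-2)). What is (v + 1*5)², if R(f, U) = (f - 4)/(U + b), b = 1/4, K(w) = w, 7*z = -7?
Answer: (35 + I*√70)²/49 ≈ 23.571 + 11.952*I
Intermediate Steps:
z = -1 (z = (⅐)*(-7) = -1)
b = ¼ ≈ 0.25000
R(f, U) = (-4 + f)/(¼ + U) (R(f, U) = (f - 4)/(U + ¼) = (-4 + f)/(¼ + U))
v = I*√70/7 (v = √(4*(-4 - 1)/(1 + 4*(-9)) - 2) = √(4*(-5)/(1 - 36) - 2) = √(4*(-5)/(-35) - 2) = √(4*(-1/35)*(-5) - 2) = √(4/7 - 2) = √(-10/7) = I*√70/7 ≈ 1.1952*I)
(v + 1*5)² = (I*√70/7 + 1*5)² = (I*√70/7 + 5)² = (5 + I*√70/7)²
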